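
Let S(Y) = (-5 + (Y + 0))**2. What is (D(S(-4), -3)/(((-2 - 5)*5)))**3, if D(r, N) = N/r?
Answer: 1/843908625 ≈ 1.1850e-9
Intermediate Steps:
S(Y) = (-5 + Y)**2
(D(S(-4), -3)/(((-2 - 5)*5)))**3 = ((-3/(-5 - 4)**2)/(((-2 - 5)*5)))**3 = ((-3/((-9)**2))/((-7*5)))**3 = (-3/81/(-35))**3 = (-3*1/81*(-1/35))**3 = (-1/27*(-1/35))**3 = (1/945)**3 = 1/843908625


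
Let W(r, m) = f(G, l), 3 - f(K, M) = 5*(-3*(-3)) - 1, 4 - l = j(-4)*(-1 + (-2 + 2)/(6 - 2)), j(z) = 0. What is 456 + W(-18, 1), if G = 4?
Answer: 415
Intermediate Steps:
l = 4 (l = 4 - 0*(-1 + (-2 + 2)/(6 - 2)) = 4 - 0*(-1 + 0/4) = 4 - 0*(-1 + 0*(¼)) = 4 - 0*(-1 + 0) = 4 - 0*(-1) = 4 - 1*0 = 4 + 0 = 4)
f(K, M) = -41 (f(K, M) = 3 - (5*(-3*(-3)) - 1) = 3 - (5*9 - 1) = 3 - (45 - 1) = 3 - 1*44 = 3 - 44 = -41)
W(r, m) = -41
456 + W(-18, 1) = 456 - 41 = 415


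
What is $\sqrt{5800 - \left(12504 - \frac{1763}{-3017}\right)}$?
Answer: $\frac{i \sqrt{61027064427}}{3017} \approx 81.881 i$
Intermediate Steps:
$\sqrt{5800 - \left(12504 - \frac{1763}{-3017}\right)} = \sqrt{5800 + \left(1763 \left(- \frac{1}{3017}\right) - 12504\right)} = \sqrt{5800 - \frac{37726331}{3017}} = \sqrt{- \frac{20227731}{3017}} = \frac{i \sqrt{61027064427}}{3017}$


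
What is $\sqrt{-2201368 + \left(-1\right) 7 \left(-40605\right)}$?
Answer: $i \sqrt{1917133} \approx 1384.6 i$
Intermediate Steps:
$\sqrt{-2201368 + \left(-1\right) 7 \left(-40605\right)} = \sqrt{-2201368 - -284235} = \sqrt{-2201368 + 284235} = \sqrt{-1917133} = i \sqrt{1917133}$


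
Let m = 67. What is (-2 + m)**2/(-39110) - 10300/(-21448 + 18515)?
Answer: 78088215/22941926 ≈ 3.4037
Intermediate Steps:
(-2 + m)**2/(-39110) - 10300/(-21448 + 18515) = (-2 + 67)**2/(-39110) - 10300/(-21448 + 18515) = 65**2*(-1/39110) - 10300/(-2933) = 4225*(-1/39110) - 10300*(-1/2933) = -845/7822 + 10300/2933 = 78088215/22941926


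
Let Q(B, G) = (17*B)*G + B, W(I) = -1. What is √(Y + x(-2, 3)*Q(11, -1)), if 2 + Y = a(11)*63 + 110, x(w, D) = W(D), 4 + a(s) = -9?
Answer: I*√535 ≈ 23.13*I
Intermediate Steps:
a(s) = -13 (a(s) = -4 - 9 = -13)
Q(B, G) = B + 17*B*G (Q(B, G) = 17*B*G + B = B + 17*B*G)
x(w, D) = -1
Y = -711 (Y = -2 + (-13*63 + 110) = -2 + (-819 + 110) = -2 - 709 = -711)
√(Y + x(-2, 3)*Q(11, -1)) = √(-711 - 11*(1 + 17*(-1))) = √(-711 - 11*(1 - 17)) = √(-711 - 11*(-16)) = √(-711 - 1*(-176)) = √(-711 + 176) = √(-535) = I*√535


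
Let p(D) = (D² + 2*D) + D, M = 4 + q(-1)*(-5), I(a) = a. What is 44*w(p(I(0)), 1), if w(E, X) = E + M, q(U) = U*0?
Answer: 176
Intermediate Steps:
q(U) = 0
M = 4 (M = 4 + 0*(-5) = 4 + 0 = 4)
p(D) = D² + 3*D
w(E, X) = 4 + E (w(E, X) = E + 4 = 4 + E)
44*w(p(I(0)), 1) = 44*(4 + 0*(3 + 0)) = 44*(4 + 0*3) = 44*(4 + 0) = 44*4 = 176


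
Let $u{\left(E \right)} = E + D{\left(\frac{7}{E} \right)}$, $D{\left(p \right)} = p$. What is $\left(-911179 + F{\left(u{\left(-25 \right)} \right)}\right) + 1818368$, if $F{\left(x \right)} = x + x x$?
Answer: $\frac{567376749}{625} \approx 9.078 \cdot 10^{5}$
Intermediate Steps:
$u{\left(E \right)} = E + \frac{7}{E}$
$F{\left(x \right)} = x + x^{2}$
$\left(-911179 + F{\left(u{\left(-25 \right)} \right)}\right) + 1818368 = \left(-911179 + \left(-25 + \frac{7}{-25}\right) \left(1 - \left(25 - \frac{7}{-25}\right)\right)\right) + 1818368 = \left(-911179 + \left(-25 + 7 \left(- \frac{1}{25}\right)\right) \left(1 + \left(-25 + 7 \left(- \frac{1}{25}\right)\right)\right)\right) + 1818368 = \left(-911179 + \left(-25 - \frac{7}{25}\right) \left(1 - \frac{632}{25}\right)\right) + 1818368 = \left(-911179 - \frac{632 \left(1 - \frac{632}{25}\right)}{25}\right) + 1818368 = \left(-911179 - - \frac{383624}{625}\right) + 1818368 = \left(-911179 + \frac{383624}{625}\right) + 1818368 = - \frac{569103251}{625} + 1818368 = \frac{567376749}{625}$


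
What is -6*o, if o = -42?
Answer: 252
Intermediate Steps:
-6*o = -6*(-42) = 252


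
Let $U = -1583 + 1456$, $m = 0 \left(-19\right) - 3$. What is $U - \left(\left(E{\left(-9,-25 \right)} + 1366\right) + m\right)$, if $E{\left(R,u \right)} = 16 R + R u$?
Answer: $-1571$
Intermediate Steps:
$m = -3$ ($m = 0 - 3 = -3$)
$U = -127$
$U - \left(\left(E{\left(-9,-25 \right)} + 1366\right) + m\right) = -127 - \left(\left(- 9 \left(16 - 25\right) + 1366\right) - 3\right) = -127 - \left(\left(\left(-9\right) \left(-9\right) + 1366\right) - 3\right) = -127 - \left(\left(81 + 1366\right) - 3\right) = -127 - \left(1447 - 3\right) = -127 - 1444 = -1571$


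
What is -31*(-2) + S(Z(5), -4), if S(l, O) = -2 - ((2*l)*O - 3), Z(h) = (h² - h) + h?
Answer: 263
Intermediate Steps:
Z(h) = h²
S(l, O) = 1 - 2*O*l (S(l, O) = -2 - (2*O*l - 3) = -2 - (-3 + 2*O*l) = -2 + (3 - 2*O*l) = 1 - 2*O*l)
-31*(-2) + S(Z(5), -4) = -31*(-2) + (1 - 2*(-4)*5²) = 62 + (1 - 2*(-4)*25) = 62 + (1 + 200) = 62 + 201 = 263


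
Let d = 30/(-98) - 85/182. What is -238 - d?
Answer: -302227/1274 ≈ -237.23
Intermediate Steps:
d = -985/1274 (d = 30*(-1/98) - 85*1/182 = -15/49 - 85/182 = -985/1274 ≈ -0.77316)
-238 - d = -238 - 1*(-985/1274) = -238 + 985/1274 = -302227/1274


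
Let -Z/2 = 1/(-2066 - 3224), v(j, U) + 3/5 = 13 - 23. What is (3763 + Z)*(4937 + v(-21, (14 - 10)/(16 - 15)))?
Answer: 245165645952/13225 ≈ 1.8538e+7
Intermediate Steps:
v(j, U) = -53/5 (v(j, U) = -3/5 + (13 - 23) = -3/5 - 10 = -53/5)
Z = 1/2645 (Z = -2/(-2066 - 3224) = -2/(-5290) = -2*(-1/5290) = 1/2645 ≈ 0.00037807)
(3763 + Z)*(4937 + v(-21, (14 - 10)/(16 - 15))) = (3763 + 1/2645)*(4937 - 53/5) = (9953136/2645)*(24632/5) = 245165645952/13225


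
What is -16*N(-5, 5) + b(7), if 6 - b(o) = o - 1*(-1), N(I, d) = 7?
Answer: -114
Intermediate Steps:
b(o) = 5 - o (b(o) = 6 - (o - 1*(-1)) = 6 - (o + 1) = 6 - (1 + o) = 6 + (-1 - o) = 5 - o)
-16*N(-5, 5) + b(7) = -16*7 + (5 - 1*7) = -112 + (5 - 7) = -112 - 2 = -114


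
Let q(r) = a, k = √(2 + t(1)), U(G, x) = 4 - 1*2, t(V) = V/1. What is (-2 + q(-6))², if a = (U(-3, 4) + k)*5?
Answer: 139 + 80*√3 ≈ 277.56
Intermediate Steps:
t(V) = V (t(V) = V*1 = V)
U(G, x) = 2 (U(G, x) = 4 - 2 = 2)
k = √3 (k = √(2 + 1) = √3 ≈ 1.7320)
a = 10 + 5*√3 (a = (2 + √3)*5 = 10 + 5*√3 ≈ 18.660)
q(r) = 10 + 5*√3
(-2 + q(-6))² = (-2 + (10 + 5*√3))² = (8 + 5*√3)²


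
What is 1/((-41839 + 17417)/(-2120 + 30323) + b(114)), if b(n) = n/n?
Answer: 28203/3781 ≈ 7.4591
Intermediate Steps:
b(n) = 1
1/((-41839 + 17417)/(-2120 + 30323) + b(114)) = 1/((-41839 + 17417)/(-2120 + 30323) + 1) = 1/(-24422/28203 + 1) = 1/(3781/28203) = 28203/3781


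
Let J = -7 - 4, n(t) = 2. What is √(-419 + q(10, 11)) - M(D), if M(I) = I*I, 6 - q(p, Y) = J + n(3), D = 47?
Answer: -2209 + 2*I*√101 ≈ -2209.0 + 20.1*I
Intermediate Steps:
J = -11
q(p, Y) = 15 (q(p, Y) = 6 - (-11 + 2) = 6 - 1*(-9) = 6 + 9 = 15)
M(I) = I²
√(-419 + q(10, 11)) - M(D) = √(-419 + 15) - 1*47² = √(-404) - 1*2209 = 2*I*√101 - 2209 = -2209 + 2*I*√101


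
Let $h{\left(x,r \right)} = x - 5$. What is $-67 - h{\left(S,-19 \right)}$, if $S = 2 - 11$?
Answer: $-53$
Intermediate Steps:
$S = -9$
$h{\left(x,r \right)} = -5 + x$ ($h{\left(x,r \right)} = x - 5 = -5 + x$)
$-67 - h{\left(S,-19 \right)} = -67 - \left(-5 - 9\right) = -67 - -14 = -67 + 14 = -53$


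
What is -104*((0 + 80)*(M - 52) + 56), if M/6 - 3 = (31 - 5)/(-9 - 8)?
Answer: 6007872/17 ≈ 3.5340e+5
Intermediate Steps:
M = 150/17 (M = 18 + 6*((31 - 5)/(-9 - 8)) = 18 + 6*(26/(-17)) = 18 + 6*(26*(-1/17)) = 18 + 6*(-26/17) = 18 - 156/17 = 150/17 ≈ 8.8235)
-104*((0 + 80)*(M - 52) + 56) = -104*((0 + 80)*(150/17 - 52) + 56) = -104*(80*(-734/17) + 56) = -104*(-58720/17 + 56) = -104*(-57768/17) = 6007872/17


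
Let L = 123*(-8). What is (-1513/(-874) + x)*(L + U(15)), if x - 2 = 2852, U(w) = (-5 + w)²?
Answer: -1103191778/437 ≈ -2.5245e+6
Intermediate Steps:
L = -984
x = 2854 (x = 2 + 2852 = 2854)
(-1513/(-874) + x)*(L + U(15)) = (-1513/(-874) + 2854)*(-984 + (-5 + 15)²) = (-1513*(-1/874) + 2854)*(-984 + 10²) = (1513/874 + 2854)*(-984 + 100) = (2495909/874)*(-884) = -1103191778/437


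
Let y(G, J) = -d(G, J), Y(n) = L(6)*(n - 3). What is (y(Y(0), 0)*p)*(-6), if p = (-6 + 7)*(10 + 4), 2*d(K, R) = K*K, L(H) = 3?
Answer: 3402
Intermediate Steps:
d(K, R) = K**2/2 (d(K, R) = (K*K)/2 = K**2/2)
Y(n) = -9 + 3*n (Y(n) = 3*(n - 3) = 3*(-3 + n) = -9 + 3*n)
y(G, J) = -G**2/2
p = 14 (p = 1*14 = 14)
(y(Y(0), 0)*p)*(-6) = (-(-9 + 3*0)**2/2*14)*(-6) = (-(-9 + 0)**2/2*14)*(-6) = (-1/2*(-9)**2*14)*(-6) = (-1/2*81*14)*(-6) = -81/2*14*(-6) = -567*(-6) = 3402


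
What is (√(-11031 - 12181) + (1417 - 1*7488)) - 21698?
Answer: -27769 + 2*I*√5803 ≈ -27769.0 + 152.35*I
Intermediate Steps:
(√(-11031 - 12181) + (1417 - 1*7488)) - 21698 = (√(-23212) + (1417 - 7488)) - 21698 = (2*I*√5803 - 6071) - 21698 = (-6071 + 2*I*√5803) - 21698 = -27769 + 2*I*√5803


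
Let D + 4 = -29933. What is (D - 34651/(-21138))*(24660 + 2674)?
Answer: -8648117542885/10569 ≈ -8.1825e+8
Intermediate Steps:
D = -29937 (D = -4 - 29933 = -29937)
(D - 34651/(-21138))*(24660 + 2674) = (-29937 - 34651/(-21138))*(24660 + 2674) = (-29937 - 34651*(-1/21138))*27334 = (-29937 + 34651/21138)*27334 = -632773655/21138*27334 = -8648117542885/10569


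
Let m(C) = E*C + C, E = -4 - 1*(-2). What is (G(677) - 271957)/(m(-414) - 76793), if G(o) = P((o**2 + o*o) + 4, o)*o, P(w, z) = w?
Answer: -620308217/76379 ≈ -8121.5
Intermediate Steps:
E = -2 (E = -4 + 2 = -2)
G(o) = o*(4 + 2*o**2) (G(o) = ((o**2 + o*o) + 4)*o = ((o**2 + o**2) + 4)*o = (2*o**2 + 4)*o = (4 + 2*o**2)*o = o*(4 + 2*o**2))
m(C) = -C (m(C) = -2*C + C = -C)
(G(677) - 271957)/(m(-414) - 76793) = (2*677*(2 + 677**2) - 271957)/(-1*(-414) - 76793) = (2*677*(2 + 458329) - 271957)/(414 - 76793) = (2*677*458331 - 271957)/(-76379) = (620580174 - 271957)*(-1/76379) = 620308217*(-1/76379) = -620308217/76379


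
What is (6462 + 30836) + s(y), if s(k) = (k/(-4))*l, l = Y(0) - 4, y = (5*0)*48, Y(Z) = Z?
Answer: 37298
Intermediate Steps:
y = 0 (y = 0*48 = 0)
l = -4 (l = 0 - 4 = -4)
s(k) = k (s(k) = (k/(-4))*(-4) = (k*(-1/4))*(-4) = -k/4*(-4) = k)
(6462 + 30836) + s(y) = (6462 + 30836) + 0 = 37298 + 0 = 37298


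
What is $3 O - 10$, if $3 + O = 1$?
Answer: $-16$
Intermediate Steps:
$O = -2$ ($O = -3 + 1 = -2$)
$3 O - 10 = 3 \left(-2\right) - 10 = -6 - 10 = -16$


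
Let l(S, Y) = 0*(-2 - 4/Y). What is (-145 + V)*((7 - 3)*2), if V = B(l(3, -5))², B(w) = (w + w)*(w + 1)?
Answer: -1160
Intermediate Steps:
l(S, Y) = 0
B(w) = 2*w*(1 + w) (B(w) = (2*w)*(1 + w) = 2*w*(1 + w))
V = 0 (V = (2*0*(1 + 0))² = (2*0*1)² = 0² = 0)
(-145 + V)*((7 - 3)*2) = (-145 + 0)*((7 - 3)*2) = -580*2 = -145*8 = -1160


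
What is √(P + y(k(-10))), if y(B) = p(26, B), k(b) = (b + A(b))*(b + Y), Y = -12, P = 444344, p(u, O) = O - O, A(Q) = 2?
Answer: 2*√111086 ≈ 666.59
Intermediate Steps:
p(u, O) = 0
k(b) = (-12 + b)*(2 + b) (k(b) = (b + 2)*(b - 12) = (2 + b)*(-12 + b) = (-12 + b)*(2 + b))
y(B) = 0
√(P + y(k(-10))) = √(444344 + 0) = √444344 = 2*√111086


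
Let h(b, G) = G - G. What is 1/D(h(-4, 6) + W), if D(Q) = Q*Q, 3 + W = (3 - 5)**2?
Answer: 1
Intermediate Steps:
h(b, G) = 0
W = 1 (W = -3 + (3 - 5)**2 = -3 + (-2)**2 = -3 + 4 = 1)
D(Q) = Q**2
1/D(h(-4, 6) + W) = 1/((0 + 1)**2) = 1/(1**2) = 1/1 = 1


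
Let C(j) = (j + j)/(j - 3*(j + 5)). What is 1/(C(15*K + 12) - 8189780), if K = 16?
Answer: -173/1416832108 ≈ -1.2210e-7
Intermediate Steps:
C(j) = 2*j/(-15 - 2*j) (C(j) = (2*j)/(j - 3*(5 + j)) = (2*j)/(j + (-15 - 3*j)) = (2*j)/(-15 - 2*j) = 2*j/(-15 - 2*j))
1/(C(15*K + 12) - 8189780) = 1/(-2*(15*16 + 12)/(15 + 2*(15*16 + 12)) - 8189780) = 1/(-2*(240 + 12)/(15 + 2*(240 + 12)) - 8189780) = 1/(-2*252/(15 + 2*252) - 8189780) = 1/(-2*252/(15 + 504) - 8189780) = 1/(-2*252/519 - 8189780) = 1/(-2*252*1/519 - 8189780) = 1/(-168/173 - 8189780) = 1/(-1416832108/173) = -173/1416832108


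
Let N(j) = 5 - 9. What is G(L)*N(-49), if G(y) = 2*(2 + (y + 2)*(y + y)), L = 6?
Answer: -784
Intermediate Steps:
N(j) = -4
G(y) = 4 + 4*y*(2 + y) (G(y) = 2*(2 + (2 + y)*(2*y)) = 2*(2 + 2*y*(2 + y)) = 4 + 4*y*(2 + y))
G(L)*N(-49) = (4 + 4*6² + 8*6)*(-4) = (4 + 4*36 + 48)*(-4) = (4 + 144 + 48)*(-4) = 196*(-4) = -784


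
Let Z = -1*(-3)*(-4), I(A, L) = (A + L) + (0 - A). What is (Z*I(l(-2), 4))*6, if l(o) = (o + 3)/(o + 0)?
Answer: -288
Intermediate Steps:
l(o) = (3 + o)/o
I(A, L) = L (I(A, L) = (A + L) - A = L)
Z = -12 (Z = 3*(-4) = -12)
(Z*I(l(-2), 4))*6 = -12*4*6 = -48*6 = -288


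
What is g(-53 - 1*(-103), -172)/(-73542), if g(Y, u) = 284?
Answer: -142/36771 ≈ -0.0038617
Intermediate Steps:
g(-53 - 1*(-103), -172)/(-73542) = 284/(-73542) = 284*(-1/73542) = -142/36771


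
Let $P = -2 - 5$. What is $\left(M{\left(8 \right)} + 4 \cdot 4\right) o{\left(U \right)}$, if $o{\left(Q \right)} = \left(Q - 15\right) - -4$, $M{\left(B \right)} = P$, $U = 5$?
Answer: $-54$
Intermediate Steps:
$P = -7$
$M{\left(B \right)} = -7$
$o{\left(Q \right)} = -11 + Q$ ($o{\left(Q \right)} = \left(Q - 15\right) + 4 = \left(-15 + Q\right) + 4 = -11 + Q$)
$\left(M{\left(8 \right)} + 4 \cdot 4\right) o{\left(U \right)} = \left(-7 + 4 \cdot 4\right) \left(-11 + 5\right) = \left(-7 + 16\right) \left(-6\right) = 9 \left(-6\right) = -54$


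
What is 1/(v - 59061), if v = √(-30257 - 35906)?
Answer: -59061/3488267884 - I*√66163/3488267884 ≈ -1.6931e-5 - 7.3739e-8*I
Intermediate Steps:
v = I*√66163 (v = √(-66163) = I*√66163 ≈ 257.22*I)
1/(v - 59061) = 1/(I*√66163 - 59061) = 1/(-59061 + I*√66163)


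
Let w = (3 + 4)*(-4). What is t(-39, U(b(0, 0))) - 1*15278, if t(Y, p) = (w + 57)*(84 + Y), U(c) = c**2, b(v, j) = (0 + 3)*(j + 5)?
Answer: -13973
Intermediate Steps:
w = -28 (w = 7*(-4) = -28)
b(v, j) = 15 + 3*j (b(v, j) = 3*(5 + j) = 15 + 3*j)
t(Y, p) = 2436 + 29*Y (t(Y, p) = (-28 + 57)*(84 + Y) = 29*(84 + Y) = 2436 + 29*Y)
t(-39, U(b(0, 0))) - 1*15278 = (2436 + 29*(-39)) - 1*15278 = (2436 - 1131) - 15278 = 1305 - 15278 = -13973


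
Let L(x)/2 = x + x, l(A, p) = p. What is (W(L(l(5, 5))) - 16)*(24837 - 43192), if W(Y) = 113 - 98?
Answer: 18355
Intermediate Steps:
L(x) = 4*x (L(x) = 2*(x + x) = 2*(2*x) = 4*x)
W(Y) = 15
(W(L(l(5, 5))) - 16)*(24837 - 43192) = (15 - 16)*(24837 - 43192) = -1*(-18355) = 18355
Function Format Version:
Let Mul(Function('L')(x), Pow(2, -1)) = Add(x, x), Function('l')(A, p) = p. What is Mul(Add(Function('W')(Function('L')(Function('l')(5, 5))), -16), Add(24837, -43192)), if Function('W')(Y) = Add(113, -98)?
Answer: 18355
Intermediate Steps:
Function('L')(x) = Mul(4, x) (Function('L')(x) = Mul(2, Add(x, x)) = Mul(2, Mul(2, x)) = Mul(4, x))
Function('W')(Y) = 15
Mul(Add(Function('W')(Function('L')(Function('l')(5, 5))), -16), Add(24837, -43192)) = Mul(Add(15, -16), Add(24837, -43192)) = Mul(-1, -18355) = 18355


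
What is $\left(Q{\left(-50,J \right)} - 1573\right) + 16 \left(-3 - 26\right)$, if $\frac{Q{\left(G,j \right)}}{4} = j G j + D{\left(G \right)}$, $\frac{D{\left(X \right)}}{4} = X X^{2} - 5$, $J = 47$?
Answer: $-2443917$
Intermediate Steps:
$D{\left(X \right)} = -20 + 4 X^{3}$ ($D{\left(X \right)} = 4 \left(X X^{2} - 5\right) = 4 \left(X^{3} - 5\right) = 4 \left(-5 + X^{3}\right) = -20 + 4 X^{3}$)
$Q{\left(G,j \right)} = -80 + 16 G^{3} + 4 G j^{2}$ ($Q{\left(G,j \right)} = 4 \left(j G j + \left(-20 + 4 G^{3}\right)\right) = 4 \left(G j j + \left(-20 + 4 G^{3}\right)\right) = 4 \left(G j^{2} + \left(-20 + 4 G^{3}\right)\right) = 4 \left(-20 + 4 G^{3} + G j^{2}\right) = -80 + 16 G^{3} + 4 G j^{2}$)
$\left(Q{\left(-50,J \right)} - 1573\right) + 16 \left(-3 - 26\right) = \left(\left(-80 + 16 \left(-50\right)^{3} + 4 \left(-50\right) 47^{2}\right) - 1573\right) + 16 \left(-3 - 26\right) = \left(\left(-80 + 16 \left(-125000\right) + 4 \left(-50\right) 2209\right) - 1573\right) + 16 \left(-29\right) = \left(\left(-80 - 2000000 - 441800\right) - 1573\right) - 464 = \left(-2441880 - 1573\right) - 464 = -2443453 - 464 = -2443917$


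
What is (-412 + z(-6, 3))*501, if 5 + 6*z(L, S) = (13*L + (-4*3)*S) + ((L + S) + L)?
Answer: -217100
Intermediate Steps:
z(L, S) = -⅚ - 11*S/6 + 5*L/2 (z(L, S) = -⅚ + ((13*L + (-4*3)*S) + ((L + S) + L))/6 = -⅚ + ((13*L - 12*S) + (S + 2*L))/6 = -⅚ + ((-12*S + 13*L) + (S + 2*L))/6 = -⅚ + (-11*S + 15*L)/6 = -⅚ + (-11*S/6 + 5*L/2) = -⅚ - 11*S/6 + 5*L/2)
(-412 + z(-6, 3))*501 = (-412 + (-⅚ - 11/6*3 + (5/2)*(-6)))*501 = (-412 + (-⅚ - 11/2 - 15))*501 = (-412 - 64/3)*501 = -1300/3*501 = -217100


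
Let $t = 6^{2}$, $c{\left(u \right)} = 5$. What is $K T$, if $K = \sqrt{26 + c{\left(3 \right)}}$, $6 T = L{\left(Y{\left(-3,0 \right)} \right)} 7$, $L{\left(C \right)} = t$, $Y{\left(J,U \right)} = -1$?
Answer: $42 \sqrt{31} \approx 233.85$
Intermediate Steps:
$t = 36$
$L{\left(C \right)} = 36$
$T = 42$ ($T = \frac{36 \cdot 7}{6} = \frac{1}{6} \cdot 252 = 42$)
$K = \sqrt{31}$ ($K = \sqrt{26 + 5} = \sqrt{31} \approx 5.5678$)
$K T = \sqrt{31} \cdot 42 = 42 \sqrt{31}$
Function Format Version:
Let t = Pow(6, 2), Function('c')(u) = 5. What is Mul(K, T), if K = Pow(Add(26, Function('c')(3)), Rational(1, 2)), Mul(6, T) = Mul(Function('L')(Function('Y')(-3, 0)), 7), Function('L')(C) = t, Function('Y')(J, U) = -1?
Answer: Mul(42, Pow(31, Rational(1, 2))) ≈ 233.85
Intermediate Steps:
t = 36
Function('L')(C) = 36
T = 42 (T = Mul(Rational(1, 6), Mul(36, 7)) = Mul(Rational(1, 6), 252) = 42)
K = Pow(31, Rational(1, 2)) (K = Pow(Add(26, 5), Rational(1, 2)) = Pow(31, Rational(1, 2)) ≈ 5.5678)
Mul(K, T) = Mul(Pow(31, Rational(1, 2)), 42) = Mul(42, Pow(31, Rational(1, 2)))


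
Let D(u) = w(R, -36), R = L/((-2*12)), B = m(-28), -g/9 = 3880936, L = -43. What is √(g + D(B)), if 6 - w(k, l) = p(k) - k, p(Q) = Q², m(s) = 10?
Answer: I*√20118769585/24 ≈ 5910.0*I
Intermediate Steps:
g = -34928424 (g = -9*3880936 = -34928424)
B = 10
R = 43/24 (R = -43/((-2*12)) = -43/(-24) = -43*(-1/24) = 43/24 ≈ 1.7917)
w(k, l) = 6 + k - k² (w(k, l) = 6 - (k² - k) = 6 + (k - k²) = 6 + k - k²)
D(u) = 2639/576 (D(u) = 6 + 43/24 - (43/24)² = 6 + 43/24 - 1*1849/576 = 6 + 43/24 - 1849/576 = 2639/576)
√(g + D(B)) = √(-34928424 + 2639/576) = √(-20118769585/576) = I*√20118769585/24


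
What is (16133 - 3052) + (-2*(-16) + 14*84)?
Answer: 14289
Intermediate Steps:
(16133 - 3052) + (-2*(-16) + 14*84) = 13081 + (32 + 1176) = 13081 + 1208 = 14289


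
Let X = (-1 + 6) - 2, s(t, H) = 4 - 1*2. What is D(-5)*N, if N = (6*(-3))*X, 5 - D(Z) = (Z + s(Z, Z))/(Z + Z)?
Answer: -1269/5 ≈ -253.80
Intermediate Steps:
s(t, H) = 2 (s(t, H) = 4 - 2 = 2)
X = 3 (X = 5 - 2 = 3)
D(Z) = 5 - (2 + Z)/(2*Z) (D(Z) = 5 - (Z + 2)/(Z + Z) = 5 - (2 + Z)/(2*Z))
N = -54 (N = (6*(-3))*3 = -18*3 = -54)
D(-5)*N = (9/2 - 1/(-5))*(-54) = (9/2 - 1*(-1/5))*(-54) = (9/2 + 1/5)*(-54) = (47/10)*(-54) = -1269/5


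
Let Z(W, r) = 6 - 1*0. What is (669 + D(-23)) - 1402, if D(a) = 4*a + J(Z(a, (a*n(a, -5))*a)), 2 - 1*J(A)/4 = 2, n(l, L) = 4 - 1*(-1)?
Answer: -825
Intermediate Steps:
n(l, L) = 5 (n(l, L) = 4 + 1 = 5)
Z(W, r) = 6 (Z(W, r) = 6 + 0 = 6)
J(A) = 0 (J(A) = 8 - 4*2 = 8 - 8 = 0)
D(a) = 4*a (D(a) = 4*a + 0 = 4*a)
(669 + D(-23)) - 1402 = (669 + 4*(-23)) - 1402 = (669 - 92) - 1402 = 577 - 1402 = -825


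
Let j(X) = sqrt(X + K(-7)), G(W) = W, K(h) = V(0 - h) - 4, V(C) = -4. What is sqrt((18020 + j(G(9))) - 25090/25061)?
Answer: sqrt(11317527325651)/25061 ≈ 134.24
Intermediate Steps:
K(h) = -8 (K(h) = -4 - 4 = -8)
j(X) = sqrt(-8 + X) (j(X) = sqrt(X - 8) = sqrt(-8 + X))
sqrt((18020 + j(G(9))) - 25090/25061) = sqrt((18020 + sqrt(-8 + 9)) - 25090/25061) = sqrt((18020 + sqrt(1)) - 25090*1/25061) = sqrt((18020 + 1) - 25090/25061) = sqrt(18021 - 25090/25061) = sqrt(451599191/25061) = sqrt(11317527325651)/25061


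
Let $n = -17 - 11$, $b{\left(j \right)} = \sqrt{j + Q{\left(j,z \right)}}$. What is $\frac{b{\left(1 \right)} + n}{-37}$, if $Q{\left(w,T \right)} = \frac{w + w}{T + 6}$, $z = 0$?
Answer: $\frac{28}{37} - \frac{2 \sqrt{3}}{111} \approx 0.72555$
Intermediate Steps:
$Q{\left(w,T \right)} = \frac{2 w}{6 + T}$
$b{\left(j \right)} = \frac{2 \sqrt{3} \sqrt{j}}{3}$ ($b{\left(j \right)} = \sqrt{j + \frac{2 j}{6 + 0}} = \sqrt{j + \frac{2 j}{6}} = \sqrt{j + 2 j \frac{1}{6}} = \sqrt{j + \frac{j}{3}} = \sqrt{\frac{4 j}{3}} = \frac{2 \sqrt{3} \sqrt{j}}{3}$)
$n = -28$ ($n = -17 - 11 = -28$)
$\frac{b{\left(1 \right)} + n}{-37} = \frac{\frac{2 \sqrt{3} \sqrt{1}}{3} - 28}{-37} = \left(\frac{2}{3} \sqrt{3} \cdot 1 - 28\right) \left(- \frac{1}{37}\right) = \left(\frac{2 \sqrt{3}}{3} - 28\right) \left(- \frac{1}{37}\right) = \left(-28 + \frac{2 \sqrt{3}}{3}\right) \left(- \frac{1}{37}\right) = \frac{28}{37} - \frac{2 \sqrt{3}}{111}$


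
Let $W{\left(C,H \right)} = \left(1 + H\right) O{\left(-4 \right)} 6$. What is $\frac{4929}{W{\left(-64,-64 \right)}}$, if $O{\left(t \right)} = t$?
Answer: $\frac{1643}{504} \approx 3.2599$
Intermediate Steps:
$W{\left(C,H \right)} = -24 - 24 H$ ($W{\left(C,H \right)} = \left(1 + H\right) \left(-4\right) 6 = \left(-4 - 4 H\right) 6 = -24 - 24 H$)
$\frac{4929}{W{\left(-64,-64 \right)}} = \frac{4929}{-24 - -1536} = \frac{4929}{-24 + 1536} = \frac{4929}{1512} = 4929 \cdot \frac{1}{1512} = \frac{1643}{504}$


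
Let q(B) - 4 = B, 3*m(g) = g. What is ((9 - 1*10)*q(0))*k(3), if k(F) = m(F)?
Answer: -4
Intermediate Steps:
m(g) = g/3
q(B) = 4 + B
k(F) = F/3
((9 - 1*10)*q(0))*k(3) = ((9 - 1*10)*(4 + 0))*((⅓)*3) = ((9 - 10)*4)*1 = -1*4*1 = -4*1 = -4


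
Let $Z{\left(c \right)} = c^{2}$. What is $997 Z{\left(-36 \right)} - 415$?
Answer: $1291697$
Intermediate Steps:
$997 Z{\left(-36 \right)} - 415 = 997 \left(-36\right)^{2} - 415 = 997 \cdot 1296 - 415 = 1292112 - 415 = 1291697$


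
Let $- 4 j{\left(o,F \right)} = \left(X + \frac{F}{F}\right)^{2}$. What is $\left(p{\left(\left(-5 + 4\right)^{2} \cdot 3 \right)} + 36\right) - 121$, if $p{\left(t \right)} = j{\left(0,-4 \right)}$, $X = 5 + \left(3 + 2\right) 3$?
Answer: $- \frac{781}{4} \approx -195.25$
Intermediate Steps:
$X = 20$ ($X = 5 + 5 \cdot 3 = 5 + 15 = 20$)
$j{\left(o,F \right)} = - \frac{441}{4}$ ($j{\left(o,F \right)} = - \frac{\left(20 + \frac{F}{F}\right)^{2}}{4} = - \frac{\left(20 + 1\right)^{2}}{4} = - \frac{21^{2}}{4} = \left(- \frac{1}{4}\right) 441 = - \frac{441}{4}$)
$p{\left(t \right)} = - \frac{441}{4}$
$\left(p{\left(\left(-5 + 4\right)^{2} \cdot 3 \right)} + 36\right) - 121 = \left(- \frac{441}{4} + 36\right) - 121 = - \frac{297}{4} - 121 = - \frac{781}{4}$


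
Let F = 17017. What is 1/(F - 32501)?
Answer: -1/15484 ≈ -6.4583e-5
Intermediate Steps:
1/(F - 32501) = 1/(17017 - 32501) = 1/(-15484) = -1/15484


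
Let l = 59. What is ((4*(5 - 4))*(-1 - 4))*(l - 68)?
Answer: 180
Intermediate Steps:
((4*(5 - 4))*(-1 - 4))*(l - 68) = ((4*(5 - 4))*(-1 - 4))*(59 - 68) = ((4*1)*(-5))*(-9) = (4*(-5))*(-9) = -20*(-9) = 180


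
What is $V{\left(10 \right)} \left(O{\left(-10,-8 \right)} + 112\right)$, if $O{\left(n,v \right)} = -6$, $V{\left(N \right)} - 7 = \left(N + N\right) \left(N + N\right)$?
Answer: $43142$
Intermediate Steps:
$V{\left(N \right)} = 7 + 4 N^{2}$ ($V{\left(N \right)} = 7 + \left(N + N\right) \left(N + N\right) = 7 + 2 N 2 N = 7 + 4 N^{2}$)
$V{\left(10 \right)} \left(O{\left(-10,-8 \right)} + 112\right) = \left(7 + 4 \cdot 10^{2}\right) \left(-6 + 112\right) = \left(7 + 4 \cdot 100\right) 106 = \left(7 + 400\right) 106 = 407 \cdot 106 = 43142$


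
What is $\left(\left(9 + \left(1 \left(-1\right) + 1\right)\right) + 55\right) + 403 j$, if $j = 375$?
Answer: $151189$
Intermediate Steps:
$\left(\left(9 + \left(1 \left(-1\right) + 1\right)\right) + 55\right) + 403 j = \left(\left(9 + \left(1 \left(-1\right) + 1\right)\right) + 55\right) + 403 \cdot 375 = \left(\left(9 + \left(-1 + 1\right)\right) + 55\right) + 151125 = \left(\left(9 + 0\right) + 55\right) + 151125 = \left(9 + 55\right) + 151125 = 64 + 151125 = 151189$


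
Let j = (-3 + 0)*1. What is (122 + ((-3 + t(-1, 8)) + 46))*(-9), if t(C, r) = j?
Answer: -1458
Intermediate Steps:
j = -3 (j = -3*1 = -3)
t(C, r) = -3
(122 + ((-3 + t(-1, 8)) + 46))*(-9) = (122 + ((-3 - 3) + 46))*(-9) = (122 + (-6 + 46))*(-9) = (122 + 40)*(-9) = 162*(-9) = -1458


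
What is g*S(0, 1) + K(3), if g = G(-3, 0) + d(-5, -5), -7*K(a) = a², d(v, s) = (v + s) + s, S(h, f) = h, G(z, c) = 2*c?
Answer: -9/7 ≈ -1.2857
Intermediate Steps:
d(v, s) = v + 2*s (d(v, s) = (s + v) + s = v + 2*s)
K(a) = -a²/7
g = -15 (g = 2*0 + (-5 + 2*(-5)) = 0 + (-5 - 10) = 0 - 15 = -15)
g*S(0, 1) + K(3) = -15*0 - ⅐*3² = 0 - ⅐*9 = 0 - 9/7 = -9/7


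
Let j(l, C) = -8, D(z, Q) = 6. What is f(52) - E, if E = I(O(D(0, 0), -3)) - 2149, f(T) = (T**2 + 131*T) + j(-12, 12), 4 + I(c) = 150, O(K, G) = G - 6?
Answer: 11511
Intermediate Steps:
O(K, G) = -6 + G
I(c) = 146 (I(c) = -4 + 150 = 146)
f(T) = -8 + T**2 + 131*T (f(T) = (T**2 + 131*T) - 8 = -8 + T**2 + 131*T)
E = -2003 (E = 146 - 2149 = -2003)
f(52) - E = (-8 + 52**2 + 131*52) - 1*(-2003) = (-8 + 2704 + 6812) + 2003 = 9508 + 2003 = 11511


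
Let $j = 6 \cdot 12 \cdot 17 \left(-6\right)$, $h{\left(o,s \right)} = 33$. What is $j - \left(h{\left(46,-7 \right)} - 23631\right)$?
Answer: $16254$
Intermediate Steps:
$j = -7344$ ($j = 72 \cdot 17 \left(-6\right) = 1224 \left(-6\right) = -7344$)
$j - \left(h{\left(46,-7 \right)} - 23631\right) = -7344 - \left(33 - 23631\right) = -7344 - -23598 = -7344 + 23598 = 16254$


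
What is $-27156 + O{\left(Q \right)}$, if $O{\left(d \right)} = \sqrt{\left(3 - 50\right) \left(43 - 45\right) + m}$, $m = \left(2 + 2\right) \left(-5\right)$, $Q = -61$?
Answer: $-27156 + \sqrt{74} \approx -27147.0$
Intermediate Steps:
$m = -20$ ($m = 4 \left(-5\right) = -20$)
$O{\left(d \right)} = \sqrt{74}$ ($O{\left(d \right)} = \sqrt{\left(3 - 50\right) \left(43 - 45\right) - 20} = \sqrt{\left(-47\right) \left(-2\right) - 20} = \sqrt{94 - 20} = \sqrt{74}$)
$-27156 + O{\left(Q \right)} = -27156 + \sqrt{74}$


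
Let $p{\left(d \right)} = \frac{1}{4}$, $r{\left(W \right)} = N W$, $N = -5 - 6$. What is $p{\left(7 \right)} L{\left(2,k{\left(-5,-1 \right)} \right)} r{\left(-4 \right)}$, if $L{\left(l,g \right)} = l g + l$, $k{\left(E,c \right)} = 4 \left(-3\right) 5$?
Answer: $-1298$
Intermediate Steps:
$N = -11$ ($N = -5 - 6 = -11$)
$k{\left(E,c \right)} = -60$ ($k{\left(E,c \right)} = \left(-12\right) 5 = -60$)
$r{\left(W \right)} = - 11 W$
$L{\left(l,g \right)} = l + g l$ ($L{\left(l,g \right)} = g l + l = l + g l$)
$p{\left(d \right)} = \frac{1}{4}$
$p{\left(7 \right)} L{\left(2,k{\left(-5,-1 \right)} \right)} r{\left(-4 \right)} = \frac{2 \left(1 - 60\right)}{4} \left(\left(-11\right) \left(-4\right)\right) = \frac{2 \left(-59\right)}{4} \cdot 44 = \frac{1}{4} \left(-118\right) 44 = \left(- \frac{59}{2}\right) 44 = -1298$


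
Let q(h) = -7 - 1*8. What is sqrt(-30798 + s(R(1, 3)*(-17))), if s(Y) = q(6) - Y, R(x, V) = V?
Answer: 3*I*sqrt(3418) ≈ 175.39*I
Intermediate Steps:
q(h) = -15 (q(h) = -7 - 8 = -15)
s(Y) = -15 - Y
sqrt(-30798 + s(R(1, 3)*(-17))) = sqrt(-30798 + (-15 - 3*(-17))) = sqrt(-30798 + (-15 - 1*(-51))) = sqrt(-30798 + (-15 + 51)) = sqrt(-30798 + 36) = sqrt(-30762) = 3*I*sqrt(3418)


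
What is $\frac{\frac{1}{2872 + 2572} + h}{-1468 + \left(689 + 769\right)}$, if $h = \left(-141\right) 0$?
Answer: $- \frac{1}{54440} \approx -1.8369 \cdot 10^{-5}$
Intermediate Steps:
$h = 0$
$\frac{\frac{1}{2872 + 2572} + h}{-1468 + \left(689 + 769\right)} = \frac{\frac{1}{2872 + 2572} + 0}{-1468 + \left(689 + 769\right)} = \frac{\frac{1}{5444} + 0}{-1468 + 1458} = \frac{\frac{1}{5444} + 0}{-10} = \frac{1}{5444} \left(- \frac{1}{10}\right) = - \frac{1}{54440}$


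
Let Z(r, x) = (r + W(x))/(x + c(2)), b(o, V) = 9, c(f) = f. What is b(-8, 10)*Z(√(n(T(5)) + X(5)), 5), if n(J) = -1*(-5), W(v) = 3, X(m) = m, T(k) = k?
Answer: 27/7 + 9*√10/7 ≈ 7.9229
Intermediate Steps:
n(J) = 5
Z(r, x) = (3 + r)/(2 + x) (Z(r, x) = (r + 3)/(x + 2) = (3 + r)/(2 + x))
b(-8, 10)*Z(√(n(T(5)) + X(5)), 5) = 9*((3 + √(5 + 5))/(2 + 5)) = 9*((3 + √10)/7) = 9*(3/7 + √10/7) = 27/7 + 9*√10/7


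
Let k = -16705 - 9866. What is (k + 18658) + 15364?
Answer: 7451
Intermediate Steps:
k = -26571
(k + 18658) + 15364 = (-26571 + 18658) + 15364 = -7913 + 15364 = 7451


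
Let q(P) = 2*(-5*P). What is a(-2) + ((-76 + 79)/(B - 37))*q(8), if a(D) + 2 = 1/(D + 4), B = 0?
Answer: 369/74 ≈ 4.9865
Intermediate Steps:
a(D) = -2 + 1/(4 + D) (a(D) = -2 + 1/(D + 4) = -2 + 1/(4 + D))
q(P) = -10*P
a(-2) + ((-76 + 79)/(B - 37))*q(8) = (-7 - 2*(-2))/(4 - 2) + ((-76 + 79)/(0 - 37))*(-10*8) = (-7 + 4)/2 + (3/(-37))*(-80) = (1/2)*(-3) + (3*(-1/37))*(-80) = -3/2 - 3/37*(-80) = -3/2 + 240/37 = 369/74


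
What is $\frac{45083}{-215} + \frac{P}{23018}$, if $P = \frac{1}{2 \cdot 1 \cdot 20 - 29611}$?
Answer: $- \frac{30686432728289}{146343034770} \approx -209.69$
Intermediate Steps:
$P = - \frac{1}{29571}$ ($P = \frac{1}{2 \cdot 20 - 29611} = \frac{1}{40 - 29611} = \frac{1}{-29571} = - \frac{1}{29571} \approx -3.3817 \cdot 10^{-5}$)
$\frac{45083}{-215} + \frac{P}{23018} = \frac{45083}{-215} - \frac{1}{29571 \cdot 23018} = 45083 \left(- \frac{1}{215}\right) - \frac{1}{680665278} = - \frac{45083}{215} - \frac{1}{680665278} = - \frac{30686432728289}{146343034770}$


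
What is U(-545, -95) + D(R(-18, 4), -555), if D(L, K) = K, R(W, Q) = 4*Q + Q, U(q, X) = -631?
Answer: -1186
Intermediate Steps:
R(W, Q) = 5*Q
U(-545, -95) + D(R(-18, 4), -555) = -631 - 555 = -1186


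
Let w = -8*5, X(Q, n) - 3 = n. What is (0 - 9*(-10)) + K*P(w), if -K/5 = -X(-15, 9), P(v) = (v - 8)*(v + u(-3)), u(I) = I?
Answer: 123930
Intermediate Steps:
X(Q, n) = 3 + n
w = -40
P(v) = (-8 + v)*(-3 + v) (P(v) = (v - 8)*(v - 3) = (-8 + v)*(-3 + v))
K = 60 (K = -(-5)*(3 + 9) = -(-5)*12 = -5*(-12) = 60)
(0 - 9*(-10)) + K*P(w) = (0 - 9*(-10)) + 60*(24 + (-40)² - 11*(-40)) = (0 + 90) + 60*(24 + 1600 + 440) = 90 + 60*2064 = 90 + 123840 = 123930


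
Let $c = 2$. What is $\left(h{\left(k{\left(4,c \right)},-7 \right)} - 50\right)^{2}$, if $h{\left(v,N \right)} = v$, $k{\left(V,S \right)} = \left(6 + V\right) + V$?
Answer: $1296$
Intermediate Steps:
$k{\left(V,S \right)} = 6 + 2 V$
$\left(h{\left(k{\left(4,c \right)},-7 \right)} - 50\right)^{2} = \left(\left(6 + 2 \cdot 4\right) - 50\right)^{2} = \left(\left(6 + 8\right) - 50\right)^{2} = \left(14 - 50\right)^{2} = \left(-36\right)^{2} = 1296$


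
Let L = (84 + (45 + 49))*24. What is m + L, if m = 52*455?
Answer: 27932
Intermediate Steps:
m = 23660
L = 4272 (L = (84 + 94)*24 = 178*24 = 4272)
m + L = 23660 + 4272 = 27932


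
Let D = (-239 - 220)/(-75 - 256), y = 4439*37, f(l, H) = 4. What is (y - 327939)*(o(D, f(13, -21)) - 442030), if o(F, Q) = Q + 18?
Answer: 72354941568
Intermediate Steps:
y = 164243
D = 459/331 (D = -459/(-331) = -459*(-1/331) = 459/331 ≈ 1.3867)
o(F, Q) = 18 + Q
(y - 327939)*(o(D, f(13, -21)) - 442030) = (164243 - 327939)*((18 + 4) - 442030) = -163696*(22 - 442030) = -163696*(-442008) = 72354941568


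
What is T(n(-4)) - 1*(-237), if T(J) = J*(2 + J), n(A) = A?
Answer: 245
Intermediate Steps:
T(n(-4)) - 1*(-237) = -4*(2 - 4) - 1*(-237) = -4*(-2) + 237 = 8 + 237 = 245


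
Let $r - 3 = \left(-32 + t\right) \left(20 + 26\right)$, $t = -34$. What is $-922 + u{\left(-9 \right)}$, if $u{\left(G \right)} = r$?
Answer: $-3955$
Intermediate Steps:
$r = -3033$ ($r = 3 + \left(-32 - 34\right) \left(20 + 26\right) = 3 - 3036 = -3033$)
$u{\left(G \right)} = -3033$
$-922 + u{\left(-9 \right)} = -922 - 3033 = -3955$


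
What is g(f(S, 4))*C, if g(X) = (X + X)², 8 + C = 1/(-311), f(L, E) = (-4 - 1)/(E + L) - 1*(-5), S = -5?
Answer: -995600/311 ≈ -3201.3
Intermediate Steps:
f(L, E) = 5 - 5/(E + L) (f(L, E) = -5/(E + L) + 5 = 5 - 5/(E + L))
C = -2489/311 (C = -8 + 1/(-311) = -8 - 1/311 = -2489/311 ≈ -8.0032)
g(X) = 4*X² (g(X) = (2*X)² = 4*X²)
g(f(S, 4))*C = (4*(5*(-1 + 4 - 5)/(4 - 5))²)*(-2489/311) = (4*(5*(-2)/(-1))²)*(-2489/311) = (4*(5*(-1)*(-2))²)*(-2489/311) = (4*10²)*(-2489/311) = (4*100)*(-2489/311) = 400*(-2489/311) = -995600/311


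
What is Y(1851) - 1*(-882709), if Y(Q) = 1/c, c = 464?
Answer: 409576977/464 ≈ 8.8271e+5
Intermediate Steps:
Y(Q) = 1/464
Y(1851) - 1*(-882709) = 1/464 - 1*(-882709) = 1/464 + 882709 = 409576977/464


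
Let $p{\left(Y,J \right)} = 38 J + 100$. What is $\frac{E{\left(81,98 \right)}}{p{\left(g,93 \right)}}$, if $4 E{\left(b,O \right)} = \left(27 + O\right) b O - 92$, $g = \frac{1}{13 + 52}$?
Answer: $\frac{496079}{7268} \approx 68.255$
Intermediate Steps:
$g = \frac{1}{65} \approx 0.015385$
$E{\left(b,O \right)} = -23 + \frac{O b \left(27 + O\right)}{4}$ ($E{\left(b,O \right)} = \frac{\left(27 + O\right) b O - 92}{4} = \frac{b \left(27 + O\right) O - 92}{4} = \frac{O b \left(27 + O\right) - 92}{4} = \frac{-92 + O b \left(27 + O\right)}{4} = -23 + \frac{O b \left(27 + O\right)}{4}$)
$p{\left(Y,J \right)} = 100 + 38 J$
$\frac{E{\left(81,98 \right)}}{p{\left(g,93 \right)}} = \frac{-23 + \frac{1}{4} \cdot 81 \cdot 98^{2} + \frac{27}{4} \cdot 98 \cdot 81}{100 + 38 \cdot 93} = \frac{-23 + \frac{1}{4} \cdot 81 \cdot 9604 + \frac{107163}{2}}{100 + 3534} = \frac{-23 + 194481 + \frac{107163}{2}}{3634} = \frac{496079}{2} \cdot \frac{1}{3634} = \frac{496079}{7268}$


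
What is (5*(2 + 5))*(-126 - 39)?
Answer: -5775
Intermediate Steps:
(5*(2 + 5))*(-126 - 39) = (5*7)*(-165) = 35*(-165) = -5775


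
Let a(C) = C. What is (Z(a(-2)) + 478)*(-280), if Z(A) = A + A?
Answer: -132720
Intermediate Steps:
Z(A) = 2*A
(Z(a(-2)) + 478)*(-280) = (2*(-2) + 478)*(-280) = (-4 + 478)*(-280) = 474*(-280) = -132720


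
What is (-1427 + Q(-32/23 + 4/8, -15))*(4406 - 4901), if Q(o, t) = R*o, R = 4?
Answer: 16286985/23 ≈ 7.0813e+5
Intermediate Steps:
Q(o, t) = 4*o
(-1427 + Q(-32/23 + 4/8, -15))*(4406 - 4901) = (-1427 + 4*(-32/23 + 4/8))*(4406 - 4901) = (-1427 + 4*(-32*1/23 + 4*(1/8)))*(-495) = (-1427 + 4*(-32/23 + 1/2))*(-495) = (-1427 + 4*(-41/46))*(-495) = (-1427 - 82/23)*(-495) = -32903/23*(-495) = 16286985/23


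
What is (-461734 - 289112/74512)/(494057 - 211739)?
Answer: -1433542205/876503284 ≈ -1.6355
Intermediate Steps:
(-461734 - 289112/74512)/(494057 - 211739) = (-461734 - 289112*1/74512)/282318 = (-461734 - 36139/9314)*(1/282318) = -4300626615/9314*1/282318 = -1433542205/876503284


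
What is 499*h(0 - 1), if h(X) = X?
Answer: -499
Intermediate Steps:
499*h(0 - 1) = 499*(0 - 1) = 499*(-1) = -499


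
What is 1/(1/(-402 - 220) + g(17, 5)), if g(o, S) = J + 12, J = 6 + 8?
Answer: 622/16171 ≈ 0.038464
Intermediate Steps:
J = 14
g(o, S) = 26 (g(o, S) = 14 + 12 = 26)
1/(1/(-402 - 220) + g(17, 5)) = 1/(1/(-402 - 220) + 26) = 1/(1/(-622) + 26) = 1/(-1/622 + 26) = 1/(16171/622) = 622/16171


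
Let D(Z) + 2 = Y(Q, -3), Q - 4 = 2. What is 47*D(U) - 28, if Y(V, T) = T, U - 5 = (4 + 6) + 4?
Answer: -263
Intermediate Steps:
Q = 6 (Q = 4 + 2 = 6)
U = 19 (U = 5 + ((4 + 6) + 4) = 5 + (10 + 4) = 5 + 14 = 19)
D(Z) = -5 (D(Z) = -2 - 3 = -5)
47*D(U) - 28 = 47*(-5) - 28 = -235 - 28 = -263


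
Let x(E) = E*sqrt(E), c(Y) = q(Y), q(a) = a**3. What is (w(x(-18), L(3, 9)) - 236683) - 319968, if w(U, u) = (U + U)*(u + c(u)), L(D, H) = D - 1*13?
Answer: -556651 + 109080*I*sqrt(2) ≈ -5.5665e+5 + 1.5426e+5*I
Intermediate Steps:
L(D, H) = -13 + D (L(D, H) = D - 13 = -13 + D)
c(Y) = Y**3
x(E) = E**(3/2)
w(U, u) = 2*U*(u + u**3) (w(U, u) = (U + U)*(u + u**3) = (2*U)*(u + u**3) = 2*U*(u + u**3))
(w(x(-18), L(3, 9)) - 236683) - 319968 = (2*(-18)**(3/2)*(-13 + 3)*(1 + (-13 + 3)**2) - 236683) - 319968 = (2*(-54*I*sqrt(2))*(-10)*(1 + (-10)**2) - 236683) - 319968 = (2*(-54*I*sqrt(2))*(-10)*(1 + 100) - 236683) - 319968 = (2*(-54*I*sqrt(2))*(-10)*101 - 236683) - 319968 = (109080*I*sqrt(2) - 236683) - 319968 = (-236683 + 109080*I*sqrt(2)) - 319968 = -556651 + 109080*I*sqrt(2)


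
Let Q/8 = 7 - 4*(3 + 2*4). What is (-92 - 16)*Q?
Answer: 31968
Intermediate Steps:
Q = -296 (Q = 8*(7 - 4*(3 + 2*4)) = 8*(7 - 4*(3 + 8)) = 8*(7 - 4*11) = 8*(7 - 44) = 8*(-37) = -296)
(-92 - 16)*Q = (-92 - 16)*(-296) = -108*(-296) = 31968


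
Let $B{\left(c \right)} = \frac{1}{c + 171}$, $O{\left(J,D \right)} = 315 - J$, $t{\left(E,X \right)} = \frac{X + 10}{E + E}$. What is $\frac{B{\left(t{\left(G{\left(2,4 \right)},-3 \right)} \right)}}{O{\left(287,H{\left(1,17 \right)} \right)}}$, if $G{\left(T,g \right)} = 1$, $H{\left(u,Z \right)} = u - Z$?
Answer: $\frac{1}{4886} \approx 0.00020467$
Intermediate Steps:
$t{\left(E,X \right)} = \frac{10 + X}{2 E}$
$B{\left(c \right)} = \frac{1}{171 + c}$
$\frac{B{\left(t{\left(G{\left(2,4 \right)},-3 \right)} \right)}}{O{\left(287,H{\left(1,17 \right)} \right)}} = \frac{1}{\left(171 + \frac{10 - 3}{2 \cdot 1}\right) \left(315 - 287\right)} = \frac{1}{\left(171 + \frac{1}{2} \cdot 1 \cdot 7\right) \left(315 - 287\right)} = \frac{1}{\left(171 + \frac{7}{2}\right) 28} = \frac{1}{\frac{349}{2}} \cdot \frac{1}{28} = \frac{2}{349} \cdot \frac{1}{28} = \frac{1}{4886}$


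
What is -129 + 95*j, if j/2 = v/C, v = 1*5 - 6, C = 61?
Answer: -8059/61 ≈ -132.11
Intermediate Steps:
v = -1 (v = 5 - 6 = -1)
j = -2/61 (j = 2*(-1/61) = -2/61 ≈ -0.032787)
-129 + 95*j = -129 + 95*(-2/61) = -129 - 190/61 = -8059/61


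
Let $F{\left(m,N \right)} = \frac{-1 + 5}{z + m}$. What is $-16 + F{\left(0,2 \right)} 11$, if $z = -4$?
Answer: $-27$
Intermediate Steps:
$F{\left(m,N \right)} = \frac{4}{-4 + m}$ ($F{\left(m,N \right)} = \frac{-1 + 5}{-4 + m} = \frac{4}{-4 + m}$)
$-16 + F{\left(0,2 \right)} 11 = -16 + \frac{4}{-4 + 0} \cdot 11 = -16 + \frac{4}{-4} \cdot 11 = -16 + 4 \left(- \frac{1}{4}\right) 11 = -16 - 11 = -27$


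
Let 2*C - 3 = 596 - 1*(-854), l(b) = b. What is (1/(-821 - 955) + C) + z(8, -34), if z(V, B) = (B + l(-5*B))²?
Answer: 34139159/1776 ≈ 19223.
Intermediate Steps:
z(V, B) = 16*B² (z(V, B) = (B - 5*B)² = (-4*B)² = 16*B²)
C = 1453/2 (C = 3/2 + (596 - 1*(-854))/2 = 3/2 + (596 + 854)/2 = 3/2 + (½)*1450 = 3/2 + 725 = 1453/2 ≈ 726.50)
(1/(-821 - 955) + C) + z(8, -34) = (1/(-821 - 955) + 1453/2) + 16*(-34)² = (1/(-1776) + 1453/2) + 16*1156 = (-1/1776 + 1453/2) + 18496 = 1290263/1776 + 18496 = 34139159/1776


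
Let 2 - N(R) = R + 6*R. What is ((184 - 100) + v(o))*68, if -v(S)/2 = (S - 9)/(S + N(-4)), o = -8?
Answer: 63988/11 ≈ 5817.1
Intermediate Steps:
N(R) = 2 - 7*R (N(R) = 2 - (R + 6*R) = 2 - 7*R)
v(S) = -2*(-9 + S)/(30 + S) (v(S) = -2*(S - 9)/(S + (2 - 7*(-4))) = -2*(-9 + S)/(S + (2 + 28)) = -2*(-9 + S)/(S + 30) = -2*(-9 + S)/(30 + S))
((184 - 100) + v(o))*68 = ((184 - 100) + 2*(9 - 1*(-8))/(30 - 8))*68 = (84 + 2*(9 + 8)/22)*68 = (84 + 2*(1/22)*17)*68 = (84 + 17/11)*68 = (941/11)*68 = 63988/11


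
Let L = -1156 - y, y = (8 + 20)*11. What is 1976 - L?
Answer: 3440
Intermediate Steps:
y = 308 (y = 28*11 = 308)
L = -1464 (L = -1156 - 1*308 = -1156 - 308 = -1464)
1976 - L = 1976 - 1*(-1464) = 1976 + 1464 = 3440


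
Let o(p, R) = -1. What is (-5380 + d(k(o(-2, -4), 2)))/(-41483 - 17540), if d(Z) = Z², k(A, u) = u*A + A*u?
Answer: 5364/59023 ≈ 0.090880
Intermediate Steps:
k(A, u) = 2*A*u (k(A, u) = A*u + A*u = 2*A*u)
(-5380 + d(k(o(-2, -4), 2)))/(-41483 - 17540) = (-5380 + (2*(-1)*2)²)/(-41483 - 17540) = (-5380 + (-4)²)/(-59023) = (-5380 + 16)*(-1/59023) = -5364*(-1/59023) = 5364/59023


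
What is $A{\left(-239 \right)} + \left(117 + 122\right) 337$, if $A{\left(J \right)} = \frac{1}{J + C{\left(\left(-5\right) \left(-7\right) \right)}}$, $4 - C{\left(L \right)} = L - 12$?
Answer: $\frac{20780093}{258} \approx 80543.0$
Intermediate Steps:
$C{\left(L \right)} = 16 - L$ ($C{\left(L \right)} = 4 - \left(L - 12\right) = 4 - \left(-12 + L\right) = 16 - L$)
$A{\left(J \right)} = \frac{1}{-19 + J}$ ($A{\left(J \right)} = \frac{1}{J + \left(16 - \left(-5\right) \left(-7\right)\right)} = \frac{1}{J + \left(16 - 35\right)} = \frac{1}{J - 19} = \frac{1}{-19 + J}$)
$A{\left(-239 \right)} + \left(117 + 122\right) 337 = \frac{1}{-19 - 239} + \left(117 + 122\right) 337 = \frac{1}{-258} + 239 \cdot 337 = - \frac{1}{258} + 80543 = \frac{20780093}{258}$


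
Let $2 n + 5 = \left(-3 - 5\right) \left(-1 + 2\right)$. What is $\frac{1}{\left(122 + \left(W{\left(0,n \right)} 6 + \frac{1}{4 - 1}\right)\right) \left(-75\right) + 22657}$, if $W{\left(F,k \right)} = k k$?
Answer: $- \frac{2}{11061} \approx -0.00018082$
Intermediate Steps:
$n = - \frac{13}{2}$ ($n = - \frac{5}{2} + \frac{\left(-3 - 5\right) \left(-1 + 2\right)}{2} = - \frac{5}{2} + \frac{\left(-3 - 5\right) 1}{2} = - \frac{5}{2} + \frac{\left(-8\right) 1}{2} = - \frac{5}{2} + \frac{1}{2} \left(-8\right) = - \frac{5}{2} - 4 = - \frac{13}{2} \approx -6.5$)
$W{\left(F,k \right)} = k^{2}$
$\frac{1}{\left(122 + \left(W{\left(0,n \right)} 6 + \frac{1}{4 - 1}\right)\right) \left(-75\right) + 22657} = \frac{1}{\left(122 + \left(\left(- \frac{13}{2}\right)^{2} \cdot 6 + \frac{1}{4 - 1}\right)\right) \left(-75\right) + 22657} = \frac{1}{\left(122 + \left(\frac{169}{4} \cdot 6 + \frac{1}{3}\right)\right) \left(-75\right) + 22657} = \frac{1}{\left(122 + \left(\frac{507}{2} + \frac{1}{3}\right)\right) \left(-75\right) + 22657} = \frac{1}{\left(122 + \frac{1523}{6}\right) \left(-75\right) + 22657} = \frac{1}{\frac{2255}{6} \left(-75\right) + 22657} = \frac{1}{- \frac{56375}{2} + 22657} = \frac{1}{- \frac{11061}{2}} = - \frac{2}{11061}$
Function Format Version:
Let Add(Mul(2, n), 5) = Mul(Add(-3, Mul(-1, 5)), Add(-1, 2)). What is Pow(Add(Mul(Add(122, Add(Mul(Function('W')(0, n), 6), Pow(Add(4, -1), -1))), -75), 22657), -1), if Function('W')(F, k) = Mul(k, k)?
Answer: Rational(-2, 11061) ≈ -0.00018082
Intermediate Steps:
n = Rational(-13, 2) (n = Add(Rational(-5, 2), Mul(Rational(1, 2), Mul(Add(-3, Mul(-1, 5)), Add(-1, 2)))) = Add(Rational(-5, 2), Mul(Rational(1, 2), Mul(Add(-3, -5), 1))) = Add(Rational(-5, 2), Mul(Rational(1, 2), Mul(-8, 1))) = Add(Rational(-5, 2), Mul(Rational(1, 2), -8)) = Add(Rational(-5, 2), -4) = Rational(-13, 2) ≈ -6.5000)
Function('W')(F, k) = Pow(k, 2)
Pow(Add(Mul(Add(122, Add(Mul(Function('W')(0, n), 6), Pow(Add(4, -1), -1))), -75), 22657), -1) = Pow(Add(Mul(Add(122, Add(Mul(Pow(Rational(-13, 2), 2), 6), Pow(Add(4, -1), -1))), -75), 22657), -1) = Pow(Add(Mul(Add(122, Add(Mul(Rational(169, 4), 6), Pow(3, -1))), -75), 22657), -1) = Pow(Add(Mul(Add(122, Add(Rational(507, 2), Rational(1, 3))), -75), 22657), -1) = Pow(Add(Mul(Add(122, Rational(1523, 6)), -75), 22657), -1) = Pow(Add(Mul(Rational(2255, 6), -75), 22657), -1) = Pow(Add(Rational(-56375, 2), 22657), -1) = Pow(Rational(-11061, 2), -1) = Rational(-2, 11061)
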